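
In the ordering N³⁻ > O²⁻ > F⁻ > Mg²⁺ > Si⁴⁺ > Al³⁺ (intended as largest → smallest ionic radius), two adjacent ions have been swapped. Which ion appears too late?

Scanning neighbour by neighbour, only Si⁴⁺/Al³⁺ violates a trend: both have 10 electrons but Z(Si)=14 > Z(Al)=13, so Si⁴⁺ should be the smaller of the two. That makes Al³⁺ the one sitting a position late relative to where it belongs.

Al³⁺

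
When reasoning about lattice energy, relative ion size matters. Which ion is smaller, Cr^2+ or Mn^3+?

All of these have 22 electrons (isoelectronic). With the same electron cloud, the ion with the most protons pulls it in tightest. Nuclear charges: Mn^3+ (Z=25), Cr^2+ (Z=24). Highest Z is smallest.

Mn^3+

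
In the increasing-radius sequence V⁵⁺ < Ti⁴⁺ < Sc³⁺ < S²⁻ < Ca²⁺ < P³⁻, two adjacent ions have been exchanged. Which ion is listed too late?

Ca²⁺

Compare adjacent ions: both have 18 electrons but Z(Ca)=20 > Z(S)=16, so Ca²⁺ should be the smaller of the two — yet in this increasing list S²⁻ sits before Ca²⁺. Nothing else is reversed, so Ca²⁺ should move one place to the left.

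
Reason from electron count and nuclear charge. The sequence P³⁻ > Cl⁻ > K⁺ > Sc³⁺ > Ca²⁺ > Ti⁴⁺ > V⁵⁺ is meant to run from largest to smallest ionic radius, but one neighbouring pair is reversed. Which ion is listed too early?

Sc³⁺

Compare adjacent ions: they are isoelectronic (18 e⁻) and Sc has more protons than Ca (21 vs 20), making Sc³⁺ smaller — yet in this decreasing list Sc³⁺ sits before Ca²⁺. Nothing else is reversed, so Sc³⁺ should move one place to the right.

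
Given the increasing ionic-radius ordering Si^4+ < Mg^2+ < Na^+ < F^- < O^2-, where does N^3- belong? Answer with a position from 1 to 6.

6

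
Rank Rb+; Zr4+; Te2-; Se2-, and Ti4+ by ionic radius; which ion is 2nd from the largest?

Electron counts and nuclear charges: Ti4+ (Z=22, 18 e⁻), Zr4+ (Z=40, 36 e⁻), Rb+ (Z=37, 36 e⁻), Se2- (Z=34, 36 e⁻), Te2- (Z=52, 54 e⁻). Ti4+ < Zr4+ (same group, period 4 vs 5); Zr4+ < Rb+ (both 36 e⁻, Z=40>37); Rb+ < Se2- (isoelectronic, higher Z=37 is smaller); Se2- < Te2- (same group, 1 shell fewer).
That gives Ti4+ < Zr4+ < Rb+ < Se2- < Te2-. From the largest end, number 2 is Se2-.

Se2-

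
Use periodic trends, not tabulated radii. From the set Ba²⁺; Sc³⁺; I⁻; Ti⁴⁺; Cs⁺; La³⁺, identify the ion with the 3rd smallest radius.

Tabulating Z and e⁻: Ti⁴⁺ has 18 e⁻ (Z=22), Sc³⁺ has 18 e⁻ (Z=21), La³⁺ has 54 e⁻ (Z=57), Ba²⁺ has 54 e⁻ (Z=56), Cs⁺ has 54 e⁻ (Z=55), I⁻ has 54 e⁻ (Z=53). Ti⁴⁺ < Sc³⁺ (both 18 e⁻, Z=22>21); Sc³⁺ < La³⁺ (same group, period 4 vs 6); La³⁺ < Ba²⁺ (both 54 e⁻, Z=57>56); Ba²⁺ < Cs⁺ (isoelectronic, higher Z=56 is smaller); Cs⁺ < I⁻ (isoelectronic, higher Z=55 is smaller).
So the order is Ti⁴⁺ < Sc³⁺ < La³⁺ < Ba²⁺ < Cs⁺ < I⁻; the 3rd-smallest ion is La³⁺.

La³⁺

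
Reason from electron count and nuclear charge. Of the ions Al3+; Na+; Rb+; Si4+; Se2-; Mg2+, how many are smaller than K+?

Electron counts and nuclear charges: Si4+ has 10 e⁻ (Z=14), Al3+ has 10 e⁻ (Z=13), Mg2+ has 10 e⁻ (Z=12), Na+ has 10 e⁻ (Z=11), K+ has 18 e⁻ (Z=19), Rb+ has 36 e⁻ (Z=37), Se2- has 36 e⁻ (Z=34). Si4+ < Al3+ (isoelectronic, higher Z=14 is smaller); Al3+ < Mg2+ (isoelectronic, higher Z=13 is smaller); Mg2+ < Na+ (isoelectronic, higher Z=12 is smaller); Na+ < K+ (same group, 1 shell fewer); K+ < Rb+ (same group, 1 shell fewer); Rb+ < Se2- (both 36 e⁻, Z=37>34).
Placing each against K+: smaller — Si4+, Al3+, Mg2+, Na+; larger — Rb+, Se2-. So 4 are smaller.

4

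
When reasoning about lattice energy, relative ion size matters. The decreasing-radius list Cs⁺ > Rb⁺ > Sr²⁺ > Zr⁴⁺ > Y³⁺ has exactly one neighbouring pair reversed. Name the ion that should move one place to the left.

Check each adjacent pair. Zr⁴⁺ and Y³⁺ are reversed: Zr⁴⁺ and Y³⁺ share 36 electrons; the higher nuclear charge on Zr (Z=40) contracts it more, so Zr⁴⁺ < Y³⁺. No other neighbouring pair contradicts the periodic trends, so Y³⁺ is the ion listed too late.

Y³⁺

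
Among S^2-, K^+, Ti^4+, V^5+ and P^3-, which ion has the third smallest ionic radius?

K^+

Isoelectronic series (18 e⁻ each). Size is set by nuclear charge: more protons means a smaller ion. V^5+ (Z=23), Ti^4+ (Z=22), K^+ (Z=19), S^2- (Z=16), P^3- (Z=15).
That gives V^5+ < Ti^4+ < K^+ < S^2- < P^3-. From the smallest end, number 3 is K^+.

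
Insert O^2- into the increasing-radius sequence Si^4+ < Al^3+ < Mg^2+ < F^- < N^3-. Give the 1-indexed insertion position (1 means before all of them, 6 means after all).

5

These species are isoelectronic with 10 electrons. The only difference is the number of protons: Si^4+ (Z=14), Al^3+ (Z=13), Mg^2+ (Z=12), F^- (Z=9), O^2- (Z=8), N^3- (Z=7). The strongest nuclear pull (Si^4+) gives the smallest ion.
Merged order: Si^4+ < Al^3+ < Mg^2+ < F^- < O^2- < N^3- — O^2- is number 5.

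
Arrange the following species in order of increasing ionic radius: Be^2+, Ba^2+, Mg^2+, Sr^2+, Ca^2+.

Be^2+ < Mg^2+ < Ca^2+ < Sr^2+ < Ba^2+

All are in the same group with charge +2. Radius grows down the group as n (the outermost shell) increases.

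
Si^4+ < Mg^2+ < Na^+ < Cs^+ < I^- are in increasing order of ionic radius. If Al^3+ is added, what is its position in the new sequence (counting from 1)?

Work out protons and electrons: Si^4+: 10 e⁻, Z=14, Al^3+: 10 e⁻, Z=13, Mg^2+: 10 e⁻, Z=12, Na^+: 10 e⁻, Z=11, Cs^+: 54 e⁻, Z=55, I^-: 54 e⁻, Z=53. Si^4+ < Al^3+ (both 10 e⁻, Z=14>13); Al^3+ < Mg^2+ (isoelectronic, higher Z=13 is smaller); Mg^2+ < Na^+ (both 10 e⁻, Z=12>11); Na^+ < Cs^+ (same group, 3 shells fewer); Cs^+ < I^- (isoelectronic, higher Z=55 is smaller).
The complete sequence is Si^4+ < Al^3+ < Mg^2+ < Na^+ < Cs^+ < I^-. Al^3+ sits at position 2.

2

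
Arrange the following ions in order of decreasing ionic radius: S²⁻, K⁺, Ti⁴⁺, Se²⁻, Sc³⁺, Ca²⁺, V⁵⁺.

Electron counts and nuclear charges: V⁵⁺ (Z=23, 18 e⁻), Ti⁴⁺ (Z=22, 18 e⁻), Sc³⁺ (Z=21, 18 e⁻), Ca²⁺ (Z=20, 18 e⁻), K⁺ (Z=19, 18 e⁻), S²⁻ (Z=16, 18 e⁻), Se²⁻ (Z=34, 36 e⁻). V⁵⁺ < Ti⁴⁺ (isoelectronic, higher Z=23 is smaller); Ti⁴⁺ < Sc³⁺ (both 18 e⁻, Z=22>21); Sc³⁺ < Ca²⁺ (both 18 e⁻, Z=21>20); Ca²⁺ < K⁺ (isoelectronic, higher Z=20 is smaller); K⁺ < S²⁻ (isoelectronic, higher Z=19 is smaller); S²⁻ < Se²⁻ (same group, 1 shell fewer).

Se²⁻ > S²⁻ > K⁺ > Ca²⁺ > Sc³⁺ > Ti⁴⁺ > V⁵⁺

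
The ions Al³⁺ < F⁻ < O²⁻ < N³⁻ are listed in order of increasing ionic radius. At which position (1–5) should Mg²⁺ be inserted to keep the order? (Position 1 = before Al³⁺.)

2

All of these have 10 electrons (isoelectronic). With the same electron cloud, the ion with the most protons pulls it in tightest. Nuclear charges: Al³⁺ (Z=13), Mg²⁺ (Z=12), F⁻ (Z=9), O²⁻ (Z=8), N³⁻ (Z=7). Highest Z is smallest.
Putting Mg²⁺ in gives Al³⁺ < Mg²⁺ < F⁻ < O²⁻ < N³⁻; it lands at slot 2.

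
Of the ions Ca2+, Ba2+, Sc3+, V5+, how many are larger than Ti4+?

Work out protons and electrons: V5+ has 18 e⁻ (Z=23), Ti4+ has 18 e⁻ (Z=22), Sc3+ has 18 e⁻ (Z=21), Ca2+ has 18 e⁻ (Z=20), Ba2+ has 54 e⁻ (Z=56). V5+ < Ti4+ (both 18 e⁻, Z=23>22); Ti4+ < Sc3+ (isoelectronic, higher Z=22 is smaller); Sc3+ < Ca2+ (isoelectronic, higher Z=21 is smaller); Ca2+ < Ba2+ (same group, period 4 vs 6).
Relative to Ti4+, the ions that are larger are Sc3+, Ca2+, Ba2+. Count: 3.

3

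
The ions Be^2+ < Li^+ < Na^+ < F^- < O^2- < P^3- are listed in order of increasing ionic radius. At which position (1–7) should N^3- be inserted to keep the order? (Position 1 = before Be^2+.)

Be^2+ has 2 e⁻ (Z=4), Li^+ has 2 e⁻ (Z=3), Na^+ has 10 e⁻ (Z=11), F^- has 10 e⁻ (Z=9), O^2- has 10 e⁻ (Z=8), N^3- has 10 e⁻ (Z=7), P^3- has 18 e⁻ (Z=15). Be^2+ < Li^+ (isoelectronic, higher Z=4 is smaller); Li^+ < Na^+ (same group, 1 shell fewer); Na^+ < F^- (isoelectronic, higher Z=11 is smaller); F^- < O^2- (both 10 e⁻, Z=9>8); O^2- < N^3- (isoelectronic, higher Z=8 is smaller); N^3- < P^3- (same group, period 2 vs 3).
Merged order: Be^2+ < Li^+ < Na^+ < F^- < O^2- < N^3- < P^3- — N^3- is number 6.

6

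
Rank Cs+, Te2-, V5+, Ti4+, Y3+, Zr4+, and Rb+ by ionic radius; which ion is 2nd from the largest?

Cs+

Electron counts and nuclear charges: V5+ (Z=23, 18 e⁻), Ti4+ (Z=22, 18 e⁻), Zr4+ (Z=40, 36 e⁻), Y3+ (Z=39, 36 e⁻), Rb+ (Z=37, 36 e⁻), Cs+ (Z=55, 54 e⁻), Te2- (Z=52, 54 e⁻). V5+ < Ti4+ (both 18 e⁻, Z=23>22); Ti4+ < Zr4+ (same group, period 4 vs 5); Zr4+ < Y3+ (isoelectronic, higher Z=40 is smaller); Y3+ < Rb+ (isoelectronic, higher Z=39 is smaller); Rb+ < Cs+ (same group, period 5 vs 6); Cs+ < Te2- (isoelectronic, higher Z=55 is smaller).
That gives V5+ < Ti4+ < Zr4+ < Y3+ < Rb+ < Cs+ < Te2-. From the largest end, number 2 is Cs+.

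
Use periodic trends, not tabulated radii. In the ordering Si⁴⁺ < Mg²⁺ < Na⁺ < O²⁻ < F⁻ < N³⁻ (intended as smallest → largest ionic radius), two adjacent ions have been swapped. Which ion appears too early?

O²⁻

Check each adjacent pair. O²⁻ and F⁻ are reversed: both have 10 electrons but Z(F)=9 > Z(O)=8, so F⁻ should be the smaller of the two. No other neighbouring pair contradicts the periodic trends, so O²⁻ is the ion listed too early.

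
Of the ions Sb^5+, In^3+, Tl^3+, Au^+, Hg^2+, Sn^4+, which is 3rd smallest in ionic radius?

In^3+

Electron counts and nuclear charges: Sb^5+: 46 e⁻, Z=51, Sn^4+: 46 e⁻, Z=50, In^3+: 46 e⁻, Z=49, Tl^3+: 78 e⁻, Z=81, Hg^2+: 78 e⁻, Z=80, Au^+: 78 e⁻, Z=79. Sb^5+ < Sn^4+ (both 46 e⁻, Z=51>50); Sn^4+ < In^3+ (isoelectronic, higher Z=50 is smaller); In^3+ < Tl^3+ (same group, 1 shell fewer); Tl^3+ < Hg^2+ (both 78 e⁻, Z=81>80); Hg^2+ < Au^+ (isoelectronic, higher Z=80 is smaller).
So the order is Sb^5+ < Sn^4+ < In^3+ < Tl^3+ < Hg^2+ < Au^+; the 3rd-smallest ion is In^3+.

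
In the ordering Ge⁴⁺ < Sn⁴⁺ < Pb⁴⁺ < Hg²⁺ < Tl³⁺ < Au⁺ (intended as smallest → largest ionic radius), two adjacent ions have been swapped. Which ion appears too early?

The pair Hg²⁺, Tl³⁺ is the wrong way round — both have 78 electrons but Z(Tl)=81 > Z(Hg)=80, so Tl³⁺ should be the smaller of the two. All other adjacent pairs agree with periodic trends, so Hg²⁺ is the misplaced ion.

Hg²⁺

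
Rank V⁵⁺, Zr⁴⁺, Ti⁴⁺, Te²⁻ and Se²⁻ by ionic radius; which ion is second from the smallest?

Work out protons and electrons: V⁵⁺ has 18 e⁻ (Z=23), Ti⁴⁺ has 18 e⁻ (Z=22), Zr⁴⁺ has 36 e⁻ (Z=40), Se²⁻ has 36 e⁻ (Z=34), Te²⁻ has 54 e⁻ (Z=52). V⁵⁺ < Ti⁴⁺ (isoelectronic, higher Z=23 is smaller); Ti⁴⁺ < Zr⁴⁺ (same group, period 4 vs 5); Zr⁴⁺ < Se²⁻ (both 36 e⁻, Z=40>34); Se²⁻ < Te²⁻ (same group, period 4 vs 5).
So the order is V⁵⁺ < Ti⁴⁺ < Zr⁴⁺ < Se²⁻ < Te²⁻; the 2nd-smallest ion is Ti⁴⁺.

Ti⁴⁺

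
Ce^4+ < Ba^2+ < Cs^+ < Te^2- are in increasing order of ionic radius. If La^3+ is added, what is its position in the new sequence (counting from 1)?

2

These species are isoelectronic with 54 electrons. The only difference is the number of protons: Ce^4+ (Z=58), La^3+ (Z=57), Ba^2+ (Z=56), Cs^+ (Z=55), Te^2- (Z=52). The strongest nuclear pull (Ce^4+) gives the smallest ion.
With La^3+ included the full order is Ce^4+ < La^3+ < Ba^2+ < Cs^+ < Te^2-, so it takes position 2.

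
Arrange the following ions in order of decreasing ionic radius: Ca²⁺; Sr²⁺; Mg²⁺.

All are in the same group with charge +2. Radius grows down the group as n (the outermost shell) increases.

Sr²⁺ > Ca²⁺ > Mg²⁺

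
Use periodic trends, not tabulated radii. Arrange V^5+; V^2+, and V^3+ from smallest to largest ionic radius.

V^5+ < V^3+ < V^2+

These are all V ions. Removing more electrons (higher positive charge) pulls the remaining electrons in closer, so V^5+ is smallest and V^2+ is largest.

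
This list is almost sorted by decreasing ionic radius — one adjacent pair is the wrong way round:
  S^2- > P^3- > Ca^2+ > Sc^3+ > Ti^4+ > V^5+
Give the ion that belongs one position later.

Scanning neighbour by neighbour, only S^2-/P^3- violates a trend: they are isoelectronic (18 e⁻) and S has more protons than P (16 vs 15), making S^2- smaller. That makes S^2- the one sitting a position early relative to where it belongs.

S^2-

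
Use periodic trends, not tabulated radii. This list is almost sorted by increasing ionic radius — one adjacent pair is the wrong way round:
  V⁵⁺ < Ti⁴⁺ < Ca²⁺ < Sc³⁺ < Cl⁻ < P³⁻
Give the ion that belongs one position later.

Ca²⁺

Scanning neighbour by neighbour, only Ca²⁺/Sc³⁺ violates a trend: Sc³⁺ and Ca²⁺ share 18 electrons; the higher nuclear charge on Sc (Z=21) contracts it more, so Sc³⁺ < Ca²⁺. That makes Ca²⁺ the one sitting a position early relative to where it belongs.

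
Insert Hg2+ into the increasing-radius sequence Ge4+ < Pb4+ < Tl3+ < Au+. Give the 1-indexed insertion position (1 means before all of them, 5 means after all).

4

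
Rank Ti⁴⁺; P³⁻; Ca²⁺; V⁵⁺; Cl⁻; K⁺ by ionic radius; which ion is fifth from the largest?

These species are isoelectronic with 18 electrons. The only difference is the number of protons: V⁵⁺ (Z=23), Ti⁴⁺ (Z=22), Ca²⁺ (Z=20), K⁺ (Z=19), Cl⁻ (Z=17), P³⁻ (Z=15). The strongest nuclear pull (V⁵⁺) gives the smallest ion.
That gives V⁵⁺ < Ti⁴⁺ < Ca²⁺ < K⁺ < Cl⁻ < P³⁻. From the largest end, number 5 is Ti⁴⁺.

Ti⁴⁺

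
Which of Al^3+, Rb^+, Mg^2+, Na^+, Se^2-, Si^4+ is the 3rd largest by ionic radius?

First list Z and electron count for each: Si^4+: 10 e⁻, Z=14, Al^3+: 10 e⁻, Z=13, Mg^2+: 10 e⁻, Z=12, Na^+: 10 e⁻, Z=11, Rb^+: 36 e⁻, Z=37, Se^2-: 36 e⁻, Z=34. Si^4+ < Al^3+ (isoelectronic, higher Z=14 is smaller); Al^3+ < Mg^2+ (both 10 e⁻, Z=13>12); Mg^2+ < Na^+ (both 10 e⁻, Z=12>11); Na^+ < Rb^+ (same group, 2 shells fewer); Rb^+ < Se^2- (isoelectronic, higher Z=37 is smaller).
So the order is Si^4+ < Al^3+ < Mg^2+ < Na^+ < Rb^+ < Se^2-; the 3rd-largest ion is Na^+.

Na^+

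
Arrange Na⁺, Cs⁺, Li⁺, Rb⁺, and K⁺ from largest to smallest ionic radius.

Same group, same charge. Going down the group adds an extra shell of electrons, so the ion gets larger: Li⁺ is highest in the group and smallest.

Cs⁺ > Rb⁺ > K⁺ > Na⁺ > Li⁺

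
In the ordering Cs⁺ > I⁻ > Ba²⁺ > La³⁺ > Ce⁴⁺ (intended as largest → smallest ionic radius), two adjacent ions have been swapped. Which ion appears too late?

I⁻

The pair Cs⁺, I⁻ is the wrong way round — they are isoelectronic (54 e⁻) and Cs has more protons than I (55 vs 53), making Cs⁺ smaller. All other adjacent pairs agree with periodic trends, so I⁻ is the misplaced ion.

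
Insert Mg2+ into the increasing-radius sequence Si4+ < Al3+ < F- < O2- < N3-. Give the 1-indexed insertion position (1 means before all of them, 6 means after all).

3

Isoelectronic series (10 e⁻ each). Size is set by nuclear charge: more protons means a smaller ion. Si4+ (Z=14), Al3+ (Z=13), Mg2+ (Z=12), F- (Z=9), O2- (Z=8), N3- (Z=7).
With Mg2+ included the full order is Si4+ < Al3+ < Mg2+ < F- < O2- < N3-, so it takes position 3.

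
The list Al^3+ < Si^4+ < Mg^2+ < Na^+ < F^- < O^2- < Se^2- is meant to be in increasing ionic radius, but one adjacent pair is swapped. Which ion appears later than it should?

Compare adjacent ions: Si^4+ and Al^3+ share 10 electrons; the higher nuclear charge on Si (Z=14) contracts it more, so Si^4+ < Al^3+ — yet in this increasing list Al^3+ sits before Si^4+. Nothing else is reversed, so Si^4+ should move one place to the left.

Si^4+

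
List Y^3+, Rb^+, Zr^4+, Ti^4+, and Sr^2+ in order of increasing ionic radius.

Ti^4+ (Z=22, 18 e⁻), Zr^4+ (Z=40, 36 e⁻), Y^3+ (Z=39, 36 e⁻), Sr^2+ (Z=38, 36 e⁻), Rb^+ (Z=37, 36 e⁻). Ti^4+ < Zr^4+ (same group, period 4 vs 5); Zr^4+ < Y^3+ (both 36 e⁻, Z=40>39); Y^3+ < Sr^2+ (both 36 e⁻, Z=39>38); Sr^2+ < Rb^+ (isoelectronic, higher Z=38 is smaller).

Ti^4+ < Zr^4+ < Y^3+ < Sr^2+ < Rb^+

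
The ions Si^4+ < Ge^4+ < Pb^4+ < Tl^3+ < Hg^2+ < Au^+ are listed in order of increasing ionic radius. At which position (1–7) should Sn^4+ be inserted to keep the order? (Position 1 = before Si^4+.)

3

First list Z and electron count for each: Si^4+: 10 e⁻, Z=14, Ge^4+: 28 e⁻, Z=32, Sn^4+: 46 e⁻, Z=50, Pb^4+: 78 e⁻, Z=82, Tl^3+: 78 e⁻, Z=81, Hg^2+: 78 e⁻, Z=80, Au^+: 78 e⁻, Z=79. Si^4+ < Ge^4+ (same group, period 3 vs 4); Ge^4+ < Sn^4+ (same group, 1 shell fewer); Sn^4+ < Pb^4+ (same group, 1 shell fewer); Pb^4+ < Tl^3+ (isoelectronic, higher Z=82 is smaller); Tl^3+ < Hg^2+ (both 78 e⁻, Z=81>80); Hg^2+ < Au^+ (isoelectronic, higher Z=80 is smaller).
Merged order: Si^4+ < Ge^4+ < Sn^4+ < Pb^4+ < Tl^3+ < Hg^2+ < Au^+ — Sn^4+ is number 3.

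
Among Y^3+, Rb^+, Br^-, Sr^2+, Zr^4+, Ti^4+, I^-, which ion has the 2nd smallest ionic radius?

Zr^4+

First list Z and electron count for each: Ti^4+ has 18 e⁻ (Z=22), Zr^4+ has 36 e⁻ (Z=40), Y^3+ has 36 e⁻ (Z=39), Sr^2+ has 36 e⁻ (Z=38), Rb^+ has 36 e⁻ (Z=37), Br^- has 36 e⁻ (Z=35), I^- has 54 e⁻ (Z=53). Ti^4+ < Zr^4+ (same group, 1 shell fewer); Zr^4+ < Y^3+ (isoelectronic, higher Z=40 is smaller); Y^3+ < Sr^2+ (isoelectronic, higher Z=39 is smaller); Sr^2+ < Rb^+ (isoelectronic, higher Z=38 is smaller); Rb^+ < Br^- (both 36 e⁻, Z=37>35); Br^- < I^- (same group, period 4 vs 5).
Full ascending order: Ti^4+ < Zr^4+ < Y^3+ < Sr^2+ < Rb^+ < Br^- < I^-. Counting from the smallest, position 2 is Zr^4+.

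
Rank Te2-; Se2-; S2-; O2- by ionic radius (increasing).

All are in the same group with charge -2. Radius grows down the group as n (the outermost shell) increases.

O2- < S2- < Se2- < Te2-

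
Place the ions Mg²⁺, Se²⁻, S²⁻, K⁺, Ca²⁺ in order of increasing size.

Electron counts and nuclear charges: Mg²⁺: 10 e⁻, Z=12, Ca²⁺: 18 e⁻, Z=20, K⁺: 18 e⁻, Z=19, S²⁻: 18 e⁻, Z=16, Se²⁻: 36 e⁻, Z=34. Mg²⁺ < Ca²⁺ (same group, period 3 vs 4); Ca²⁺ < K⁺ (both 18 e⁻, Z=20>19); K⁺ < S²⁻ (isoelectronic, higher Z=19 is smaller); S²⁻ < Se²⁻ (same group, period 3 vs 4).

Mg²⁺ < Ca²⁺ < K⁺ < S²⁻ < Se²⁻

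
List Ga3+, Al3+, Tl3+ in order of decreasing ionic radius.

All are in the same group with charge +3. Radius grows down the group as n (the outermost shell) increases.

Tl3+ > Ga3+ > Al3+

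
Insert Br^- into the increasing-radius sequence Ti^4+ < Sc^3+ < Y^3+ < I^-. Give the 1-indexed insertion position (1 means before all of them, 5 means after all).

4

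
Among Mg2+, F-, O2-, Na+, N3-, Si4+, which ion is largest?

These species are isoelectronic with 10 electrons. The only difference is the number of protons: Si4+ (Z=14), Mg2+ (Z=12), Na+ (Z=11), F- (Z=9), O2- (Z=8), N3- (Z=7). The strongest nuclear pull (Si4+) gives the smallest ion.

N3-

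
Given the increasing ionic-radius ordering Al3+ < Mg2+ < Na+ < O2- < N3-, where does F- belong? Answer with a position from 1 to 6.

Isoelectronic series (10 e⁻ each). Size is set by nuclear charge: more protons means a smaller ion. Al3+ (Z=13), Mg2+ (Z=12), Na+ (Z=11), F- (Z=9), O2- (Z=8), N3- (Z=7).
The complete sequence is Al3+ < Mg2+ < Na+ < F- < O2- < N3-. F- sits at position 4.

4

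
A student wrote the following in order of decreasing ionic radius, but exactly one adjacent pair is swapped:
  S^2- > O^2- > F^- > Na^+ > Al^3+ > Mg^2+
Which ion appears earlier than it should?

Al^3+

Check each adjacent pair. Al^3+ and Mg^2+ are reversed: Al^3+ and Mg^2+ share 10 electrons; the higher nuclear charge on Al (Z=13) contracts it more, so Al^3+ < Mg^2+. No other neighbouring pair contradicts the periodic trends, so Al^3+ is the ion listed too early.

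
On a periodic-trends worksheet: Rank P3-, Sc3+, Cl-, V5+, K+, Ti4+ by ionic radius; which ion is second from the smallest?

Ti4+

All of these have 18 electrons (isoelectronic). With the same electron cloud, the ion with the most protons pulls it in tightest. Nuclear charges: V5+ (Z=23), Ti4+ (Z=22), Sc3+ (Z=21), K+ (Z=19), Cl- (Z=17), P3- (Z=15). Highest Z is smallest.
So the order is V5+ < Ti4+ < Sc3+ < K+ < Cl- < P3-; the 2nd-smallest ion is Ti4+.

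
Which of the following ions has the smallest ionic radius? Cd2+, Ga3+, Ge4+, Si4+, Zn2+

Tabulating Z and e⁻: Si4+ has 10 e⁻ (Z=14), Ge4+ has 28 e⁻ (Z=32), Ga3+ has 28 e⁻ (Z=31), Zn2+ has 28 e⁻ (Z=30), Cd2+ has 46 e⁻ (Z=48). Si4+ < Ge4+ (same group, period 3 vs 4); Ge4+ < Ga3+ (both 28 e⁻, Z=32>31); Ga3+ < Zn2+ (isoelectronic, higher Z=31 is smaller); Zn2+ < Cd2+ (same group, 1 shell fewer).

Si4+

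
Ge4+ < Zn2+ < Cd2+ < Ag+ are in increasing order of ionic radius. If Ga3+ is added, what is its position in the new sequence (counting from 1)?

Electron counts and nuclear charges: Ge4+ (Z=32, 28 e⁻), Ga3+ (Z=31, 28 e⁻), Zn2+ (Z=30, 28 e⁻), Cd2+ (Z=48, 46 e⁻), Ag+ (Z=47, 46 e⁻). Ge4+ < Ga3+ (isoelectronic, higher Z=32 is smaller); Ga3+ < Zn2+ (both 28 e⁻, Z=31>30); Zn2+ < Cd2+ (same group, period 4 vs 5); Cd2+ < Ag+ (both 46 e⁻, Z=48>47).
With Ga3+ included the full order is Ge4+ < Ga3+ < Zn2+ < Cd2+ < Ag+, so it takes position 2.

2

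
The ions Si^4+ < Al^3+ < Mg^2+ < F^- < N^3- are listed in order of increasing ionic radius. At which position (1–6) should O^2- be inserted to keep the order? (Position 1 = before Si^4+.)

All of these have 10 electrons (isoelectronic). With the same electron cloud, the ion with the most protons pulls it in tightest. Nuclear charges: Si^4+ (Z=14), Al^3+ (Z=13), Mg^2+ (Z=12), F^- (Z=9), O^2- (Z=8), N^3- (Z=7). Highest Z is smallest.
Merged order: Si^4+ < Al^3+ < Mg^2+ < F^- < O^2- < N^3- — O^2- is number 5.

5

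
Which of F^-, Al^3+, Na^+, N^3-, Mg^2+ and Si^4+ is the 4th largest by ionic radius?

Mg^2+

Isoelectronic series (10 e⁻ each). Size is set by nuclear charge: more protons means a smaller ion. Si^4+ (Z=14), Al^3+ (Z=13), Mg^2+ (Z=12), Na^+ (Z=11), F^- (Z=9), N^3- (Z=7).
Full ascending order: Si^4+ < Al^3+ < Mg^2+ < Na^+ < F^- < N^3-. Counting from the largest, position 4 is Mg^2+.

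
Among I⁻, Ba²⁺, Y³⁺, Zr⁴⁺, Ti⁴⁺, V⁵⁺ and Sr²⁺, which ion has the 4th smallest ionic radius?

Y³⁺

Work out protons and electrons: V⁵⁺ has 18 e⁻ (Z=23), Ti⁴⁺ has 18 e⁻ (Z=22), Zr⁴⁺ has 36 e⁻ (Z=40), Y³⁺ has 36 e⁻ (Z=39), Sr²⁺ has 36 e⁻ (Z=38), Ba²⁺ has 54 e⁻ (Z=56), I⁻ has 54 e⁻ (Z=53). V⁵⁺ < Ti⁴⁺ (isoelectronic, higher Z=23 is smaller); Ti⁴⁺ < Zr⁴⁺ (same group, 1 shell fewer); Zr⁴⁺ < Y³⁺ (isoelectronic, higher Z=40 is smaller); Y³⁺ < Sr²⁺ (both 36 e⁻, Z=39>38); Sr²⁺ < Ba²⁺ (same group, period 5 vs 6); Ba²⁺ < I⁻ (isoelectronic, higher Z=56 is smaller).
Full ascending order: V⁵⁺ < Ti⁴⁺ < Zr⁴⁺ < Y³⁺ < Sr²⁺ < Ba²⁺ < I⁻. Counting from the smallest, position 4 is Y³⁺.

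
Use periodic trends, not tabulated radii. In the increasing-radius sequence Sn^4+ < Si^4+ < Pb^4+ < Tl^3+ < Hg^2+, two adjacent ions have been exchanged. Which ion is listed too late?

Compare adjacent ions: same group and charge — period 3 sits above period 5, so Si^4+ is smaller — yet in this increasing list Sn^4+ sits before Si^4+. Nothing else is reversed, so Si^4+ should move one place to the left.

Si^4+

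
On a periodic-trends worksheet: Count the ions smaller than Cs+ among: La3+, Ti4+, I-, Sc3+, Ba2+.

Tabulating Z and e⁻: Ti4+: 18 e⁻, Z=22, Sc3+: 18 e⁻, Z=21, La3+: 54 e⁻, Z=57, Ba2+: 54 e⁻, Z=56, Cs+: 54 e⁻, Z=55, I-: 54 e⁻, Z=53. Ti4+ < Sc3+ (isoelectronic, higher Z=22 is smaller); Sc3+ < La3+ (same group, 2 shells fewer); La3+ < Ba2+ (both 54 e⁻, Z=57>56); Ba2+ < Cs+ (isoelectronic, higher Z=56 is smaller); Cs+ < I- (both 54 e⁻, Z=55>53).
Ordering all of them (including Cs+) by radius gives Ti4+ < Sc3+ < La3+ < Ba2+ < Cs+ < I-. So 4 are smaller.

4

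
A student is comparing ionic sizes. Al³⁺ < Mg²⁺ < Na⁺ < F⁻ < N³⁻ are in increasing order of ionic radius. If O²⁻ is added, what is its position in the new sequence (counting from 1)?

5

Isoelectronic series (10 e⁻ each). Size is set by nuclear charge: more protons means a smaller ion. Al³⁺ (Z=13), Mg²⁺ (Z=12), Na⁺ (Z=11), F⁻ (Z=9), O²⁻ (Z=8), N³⁻ (Z=7).
Putting O²⁻ in gives Al³⁺ < Mg²⁺ < Na⁺ < F⁻ < O²⁻ < N³⁻; it lands at slot 5.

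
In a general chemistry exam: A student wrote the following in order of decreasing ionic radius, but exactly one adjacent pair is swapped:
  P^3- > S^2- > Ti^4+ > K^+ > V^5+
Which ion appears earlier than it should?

Scanning neighbour by neighbour, only Ti^4+/K^+ violates a trend: both have 18 electrons but Z(Ti)=22 > Z(K)=19, so Ti^4+ should be the smaller of the two. That makes Ti^4+ the one sitting a position early relative to where it belongs.

Ti^4+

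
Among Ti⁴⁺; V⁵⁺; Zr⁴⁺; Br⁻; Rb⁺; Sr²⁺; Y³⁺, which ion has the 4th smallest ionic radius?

V⁵⁺: 18 e⁻, Z=23, Ti⁴⁺: 18 e⁻, Z=22, Zr⁴⁺: 36 e⁻, Z=40, Y³⁺: 36 e⁻, Z=39, Sr²⁺: 36 e⁻, Z=38, Rb⁺: 36 e⁻, Z=37, Br⁻: 36 e⁻, Z=35. V⁵⁺ < Ti⁴⁺ (isoelectronic, higher Z=23 is smaller); Ti⁴⁺ < Zr⁴⁺ (same group, 1 shell fewer); Zr⁴⁺ < Y³⁺ (isoelectronic, higher Z=40 is smaller); Y³⁺ < Sr²⁺ (isoelectronic, higher Z=39 is smaller); Sr²⁺ < Rb⁺ (isoelectronic, higher Z=38 is smaller); Rb⁺ < Br⁻ (both 36 e⁻, Z=37>35).
Ordering: V⁵⁺ < Ti⁴⁺ < Zr⁴⁺ < Y³⁺ < Sr²⁺ < Rb⁺ < Br⁻. The 4th smallest is Y³⁺.

Y³⁺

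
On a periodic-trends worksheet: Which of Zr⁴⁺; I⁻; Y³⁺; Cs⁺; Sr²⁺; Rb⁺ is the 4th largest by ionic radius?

Tabulating Z and e⁻: Zr⁴⁺: 36 e⁻, Z=40, Y³⁺: 36 e⁻, Z=39, Sr²⁺: 36 e⁻, Z=38, Rb⁺: 36 e⁻, Z=37, Cs⁺: 54 e⁻, Z=55, I⁻: 54 e⁻, Z=53. Zr⁴⁺ < Y³⁺ (both 36 e⁻, Z=40>39); Y³⁺ < Sr²⁺ (isoelectronic, higher Z=39 is smaller); Sr²⁺ < Rb⁺ (both 36 e⁻, Z=38>37); Rb⁺ < Cs⁺ (same group, 1 shell fewer); Cs⁺ < I⁻ (both 54 e⁻, Z=55>53).
That gives Zr⁴⁺ < Y³⁺ < Sr²⁺ < Rb⁺ < Cs⁺ < I⁻. From the largest end, number 4 is Sr²⁺.

Sr²⁺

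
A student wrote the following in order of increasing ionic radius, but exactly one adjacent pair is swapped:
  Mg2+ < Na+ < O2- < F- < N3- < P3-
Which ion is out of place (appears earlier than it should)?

O2-

Scanning neighbour by neighbour, only O2-/F- violates a trend: they are isoelectronic (10 e⁻) and F has more protons than O (9 vs 8), making F- smaller. That makes O2- the one sitting a position early relative to where it belongs.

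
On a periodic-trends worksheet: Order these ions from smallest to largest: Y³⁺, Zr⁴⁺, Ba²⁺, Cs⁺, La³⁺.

First list Z and electron count for each: Zr⁴⁺ has 36 e⁻ (Z=40), Y³⁺ has 36 e⁻ (Z=39), La³⁺ has 54 e⁻ (Z=57), Ba²⁺ has 54 e⁻ (Z=56), Cs⁺ has 54 e⁻ (Z=55). Zr⁴⁺ < Y³⁺ (isoelectronic, higher Z=40 is smaller); Y³⁺ < La³⁺ (same group, 1 shell fewer); La³⁺ < Ba²⁺ (both 54 e⁻, Z=57>56); Ba²⁺ < Cs⁺ (both 54 e⁻, Z=56>55).

Zr⁴⁺ < Y³⁺ < La³⁺ < Ba²⁺ < Cs⁺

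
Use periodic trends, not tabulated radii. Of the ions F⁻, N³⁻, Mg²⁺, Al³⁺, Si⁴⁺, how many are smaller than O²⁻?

4

Each ion has 10 electrons. The ranking follows nuclear charge in reverse — greater Z gives a smaller radius. Si⁴⁺ (Z=14), Al³⁺ (Z=13), Mg²⁺ (Z=12), F⁻ (Z=9), O²⁻ (Z=8), N³⁻ (Z=7).
Placing each against O²⁻: smaller — Si⁴⁺, Al³⁺, Mg²⁺, F⁻; larger — N³⁻. That's 4.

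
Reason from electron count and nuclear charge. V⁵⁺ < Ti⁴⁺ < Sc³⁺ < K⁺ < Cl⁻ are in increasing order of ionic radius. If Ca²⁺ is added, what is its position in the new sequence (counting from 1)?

4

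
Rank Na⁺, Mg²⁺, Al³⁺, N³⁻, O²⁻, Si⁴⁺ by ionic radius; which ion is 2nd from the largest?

O²⁻

Each ion has 10 electrons. The ranking follows nuclear charge in reverse — greater Z gives a smaller radius. Si⁴⁺ (Z=14), Al³⁺ (Z=13), Mg²⁺ (Z=12), Na⁺ (Z=11), O²⁻ (Z=8), N³⁻ (Z=7).
That gives Si⁴⁺ < Al³⁺ < Mg²⁺ < Na⁺ < O²⁻ < N³⁻. From the largest end, number 2 is O²⁻.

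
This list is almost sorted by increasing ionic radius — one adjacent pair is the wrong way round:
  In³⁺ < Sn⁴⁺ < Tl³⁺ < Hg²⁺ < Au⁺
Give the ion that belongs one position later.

Compare adjacent ions: Sn⁴⁺ and In³⁺ share 46 electrons; the higher nuclear charge on Sn (Z=50) contracts it more, so Sn⁴⁺ < In³⁺ — yet in this increasing list In³⁺ sits before Sn⁴⁺. Nothing else is reversed, so In³⁺ should move one place to the right.

In³⁺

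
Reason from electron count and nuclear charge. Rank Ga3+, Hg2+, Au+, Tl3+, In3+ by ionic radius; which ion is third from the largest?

First list Z and electron count for each: Ga3+: 28 e⁻, Z=31, In3+: 46 e⁻, Z=49, Tl3+: 78 e⁻, Z=81, Hg2+: 78 e⁻, Z=80, Au+: 78 e⁻, Z=79. Ga3+ < In3+ (same group, 1 shell fewer); In3+ < Tl3+ (same group, period 5 vs 6); Tl3+ < Hg2+ (both 78 e⁻, Z=81>80); Hg2+ < Au+ (isoelectronic, higher Z=80 is smaller).
Ordering: Ga3+ < In3+ < Tl3+ < Hg2+ < Au+. The third largest is Tl3+.

Tl3+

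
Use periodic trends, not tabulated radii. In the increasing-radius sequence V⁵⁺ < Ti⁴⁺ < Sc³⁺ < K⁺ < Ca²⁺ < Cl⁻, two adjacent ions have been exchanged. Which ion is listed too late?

Compare adjacent ions: Ca²⁺ and K⁺ share 18 electrons; the higher nuclear charge on Ca (Z=20) contracts it more, so Ca²⁺ < K⁺ — yet in this increasing list K⁺ sits before Ca²⁺. Nothing else is reversed, so Ca²⁺ should move one place to the left.

Ca²⁺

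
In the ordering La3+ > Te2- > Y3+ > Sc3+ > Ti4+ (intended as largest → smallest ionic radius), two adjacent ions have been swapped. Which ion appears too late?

Check each adjacent pair. La3+ and Te2- are reversed: they are isoelectronic (54 e⁻) and La has more protons than Te (57 vs 52), making La3+ smaller. No other neighbouring pair contradicts the periodic trends, so Te2- is the ion listed too late.

Te2-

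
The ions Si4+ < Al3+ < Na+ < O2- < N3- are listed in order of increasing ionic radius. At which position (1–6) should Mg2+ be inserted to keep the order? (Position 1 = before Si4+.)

Each ion has 10 electrons. The ranking follows nuclear charge in reverse — greater Z gives a smaller radius. Si4+ (Z=14), Al3+ (Z=13), Mg2+ (Z=12), Na+ (Z=11), O2- (Z=8), N3- (Z=7).
The complete sequence is Si4+ < Al3+ < Mg2+ < Na+ < O2- < N3-. Mg2+ sits at position 3.

3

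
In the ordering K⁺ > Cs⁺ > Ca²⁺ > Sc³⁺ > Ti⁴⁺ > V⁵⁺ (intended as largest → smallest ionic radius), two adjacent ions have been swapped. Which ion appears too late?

Cs⁺

Compare adjacent ions: K⁺ and Cs⁺ are in one column with the same charge; the lighter period-4 ion has 2 fewer shells and is smaller — yet in this decreasing list K⁺ sits before Cs⁺. Nothing else is reversed, so Cs⁺ should move one place to the left.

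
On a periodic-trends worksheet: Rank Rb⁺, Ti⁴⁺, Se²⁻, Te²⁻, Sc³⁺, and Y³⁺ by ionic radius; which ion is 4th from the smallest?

First list Z and electron count for each: Ti⁴⁺: 18 e⁻, Z=22, Sc³⁺: 18 e⁻, Z=21, Y³⁺: 36 e⁻, Z=39, Rb⁺: 36 e⁻, Z=37, Se²⁻: 36 e⁻, Z=34, Te²⁻: 54 e⁻, Z=52. Ti⁴⁺ < Sc³⁺ (both 18 e⁻, Z=22>21); Sc³⁺ < Y³⁺ (same group, 1 shell fewer); Y³⁺ < Rb⁺ (isoelectronic, higher Z=39 is smaller); Rb⁺ < Se²⁻ (isoelectronic, higher Z=37 is smaller); Se²⁻ < Te²⁻ (same group, period 4 vs 5).
So the order is Ti⁴⁺ < Sc³⁺ < Y³⁺ < Rb⁺ < Se²⁻ < Te²⁻; the 4th-smallest ion is Rb⁺.

Rb⁺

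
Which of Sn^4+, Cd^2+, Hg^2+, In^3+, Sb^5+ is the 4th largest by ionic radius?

Sn^4+

Sb^5+ (Z=51, 46 e⁻), Sn^4+ (Z=50, 46 e⁻), In^3+ (Z=49, 46 e⁻), Cd^2+ (Z=48, 46 e⁻), Hg^2+ (Z=80, 78 e⁻). Sb^5+ < Sn^4+ (both 46 e⁻, Z=51>50); Sn^4+ < In^3+ (both 46 e⁻, Z=50>49); In^3+ < Cd^2+ (isoelectronic, higher Z=49 is smaller); Cd^2+ < Hg^2+ (same group, period 5 vs 6).
Full ascending order: Sb^5+ < Sn^4+ < In^3+ < Cd^2+ < Hg^2+. Counting from the largest, position 4 is Sn^4+.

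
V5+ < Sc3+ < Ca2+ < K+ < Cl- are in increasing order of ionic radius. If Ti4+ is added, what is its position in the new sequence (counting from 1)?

Isoelectronic series (18 e⁻ each). Size is set by nuclear charge: more protons means a smaller ion. V5+ (Z=23), Ti4+ (Z=22), Sc3+ (Z=21), Ca2+ (Z=20), K+ (Z=19), Cl- (Z=17).
Merged order: V5+ < Ti4+ < Sc3+ < Ca2+ < K+ < Cl- — Ti4+ is number 2.

2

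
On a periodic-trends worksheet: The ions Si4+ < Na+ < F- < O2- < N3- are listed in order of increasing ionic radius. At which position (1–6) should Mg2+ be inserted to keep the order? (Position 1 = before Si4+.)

Each ion has 10 electrons. The ranking follows nuclear charge in reverse — greater Z gives a smaller radius. Si4+ (Z=14), Mg2+ (Z=12), Na+ (Z=11), F- (Z=9), O2- (Z=8), N3- (Z=7).
Merged order: Si4+ < Mg2+ < Na+ < F- < O2- < N3- — Mg2+ is number 2.

2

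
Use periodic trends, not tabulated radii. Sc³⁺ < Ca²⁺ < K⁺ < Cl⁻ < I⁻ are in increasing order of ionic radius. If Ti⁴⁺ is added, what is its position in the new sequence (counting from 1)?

Ti⁴⁺ has 18 e⁻ (Z=22), Sc³⁺ has 18 e⁻ (Z=21), Ca²⁺ has 18 e⁻ (Z=20), K⁺ has 18 e⁻ (Z=19), Cl⁻ has 18 e⁻ (Z=17), I⁻ has 54 e⁻ (Z=53). Ti⁴⁺ < Sc³⁺ (both 18 e⁻, Z=22>21); Sc³⁺ < Ca²⁺ (isoelectronic, higher Z=21 is smaller); Ca²⁺ < K⁺ (both 18 e⁻, Z=20>19); K⁺ < Cl⁻ (both 18 e⁻, Z=19>17); Cl⁻ < I⁻ (same group, period 3 vs 5).
Merged order: Ti⁴⁺ < Sc³⁺ < Ca²⁺ < K⁺ < Cl⁻ < I⁻ — Ti⁴⁺ is number 1.

1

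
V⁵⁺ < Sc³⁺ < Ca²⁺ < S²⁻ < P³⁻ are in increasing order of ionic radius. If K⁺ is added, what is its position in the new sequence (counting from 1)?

All of these have 18 electrons (isoelectronic). With the same electron cloud, the ion with the most protons pulls it in tightest. Nuclear charges: V⁵⁺ (Z=23), Sc³⁺ (Z=21), Ca²⁺ (Z=20), K⁺ (Z=19), S²⁻ (Z=16), P³⁻ (Z=15). Highest Z is smallest.
Putting K⁺ in gives V⁵⁺ < Sc³⁺ < Ca²⁺ < K⁺ < S²⁻ < P³⁻; it lands at slot 4.

4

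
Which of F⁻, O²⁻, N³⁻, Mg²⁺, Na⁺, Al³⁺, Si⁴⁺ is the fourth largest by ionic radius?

Na⁺

All of these have 10 electrons (isoelectronic). With the same electron cloud, the ion with the most protons pulls it in tightest. Nuclear charges: Si⁴⁺ (Z=14), Al³⁺ (Z=13), Mg²⁺ (Z=12), Na⁺ (Z=11), F⁻ (Z=9), O²⁻ (Z=8), N³⁻ (Z=7). Highest Z is smallest.
Ordering: Si⁴⁺ < Al³⁺ < Mg²⁺ < Na⁺ < F⁻ < O²⁻ < N³⁻. The fourth largest is Na⁺.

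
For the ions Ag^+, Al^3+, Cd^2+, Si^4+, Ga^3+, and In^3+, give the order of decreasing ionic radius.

Ag^+ > Cd^2+ > In^3+ > Ga^3+ > Al^3+ > Si^4+

First list Z and electron count for each: Si^4+: 10 e⁻, Z=14, Al^3+: 10 e⁻, Z=13, Ga^3+: 28 e⁻, Z=31, In^3+: 46 e⁻, Z=49, Cd^2+: 46 e⁻, Z=48, Ag^+: 46 e⁻, Z=47. Si^4+ < Al^3+ (isoelectronic, higher Z=14 is smaller); Al^3+ < Ga^3+ (same group, 1 shell fewer); Ga^3+ < In^3+ (same group, period 4 vs 5); In^3+ < Cd^2+ (both 46 e⁻, Z=49>48); Cd^2+ < Ag^+ (both 46 e⁻, Z=48>47).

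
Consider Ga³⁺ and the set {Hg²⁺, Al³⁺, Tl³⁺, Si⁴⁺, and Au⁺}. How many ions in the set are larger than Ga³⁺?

3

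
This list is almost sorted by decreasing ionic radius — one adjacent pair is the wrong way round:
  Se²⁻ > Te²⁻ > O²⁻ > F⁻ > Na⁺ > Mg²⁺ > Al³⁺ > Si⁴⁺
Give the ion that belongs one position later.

Scanning neighbour by neighbour, only Se²⁻/Te²⁻ violates a trend: both in group 16 with the same charge; Se²⁻ (period 4) has the smaller radius. That makes Se²⁻ the one sitting a position early relative to where it belongs.

Se²⁻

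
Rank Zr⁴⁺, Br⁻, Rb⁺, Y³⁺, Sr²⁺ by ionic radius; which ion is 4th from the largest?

Isoelectronic series (36 e⁻ each). Size is set by nuclear charge: more protons means a smaller ion. Zr⁴⁺ (Z=40), Y³⁺ (Z=39), Sr²⁺ (Z=38), Rb⁺ (Z=37), Br⁻ (Z=35).
That gives Zr⁴⁺ < Y³⁺ < Sr²⁺ < Rb⁺ < Br⁻. From the largest end, number 4 is Y³⁺.

Y³⁺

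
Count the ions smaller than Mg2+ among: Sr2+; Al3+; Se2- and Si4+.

2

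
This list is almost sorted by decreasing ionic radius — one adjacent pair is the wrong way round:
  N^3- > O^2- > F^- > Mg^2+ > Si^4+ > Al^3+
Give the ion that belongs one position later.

Si^4+

Check each adjacent pair. Si^4+ and Al^3+ are reversed: they are isoelectronic (10 e⁻) and Si has more protons than Al (14 vs 13), making Si^4+ smaller. No other neighbouring pair contradicts the periodic trends, so Si^4+ is the ion listed too early.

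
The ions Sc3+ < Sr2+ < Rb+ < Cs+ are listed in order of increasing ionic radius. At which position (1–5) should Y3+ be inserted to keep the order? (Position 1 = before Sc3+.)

Work out protons and electrons: Sc3+ has 18 e⁻ (Z=21), Y3+ has 36 e⁻ (Z=39), Sr2+ has 36 e⁻ (Z=38), Rb+ has 36 e⁻ (Z=37), Cs+ has 54 e⁻ (Z=55). Sc3+ < Y3+ (same group, 1 shell fewer); Y3+ < Sr2+ (isoelectronic, higher Z=39 is smaller); Sr2+ < Rb+ (isoelectronic, higher Z=38 is smaller); Rb+ < Cs+ (same group, 1 shell fewer).
The complete sequence is Sc3+ < Y3+ < Sr2+ < Rb+ < Cs+. Y3+ sits at position 2.

2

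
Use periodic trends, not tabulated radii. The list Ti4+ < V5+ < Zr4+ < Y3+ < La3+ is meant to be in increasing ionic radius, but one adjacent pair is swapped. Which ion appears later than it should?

The pair Ti4+, V5+ is the wrong way round — both have 18 electrons but Z(V)=23 > Z(Ti)=22, so V5+ should be the smaller of the two. All other adjacent pairs agree with periodic trends, so V5+ is the misplaced ion.

V5+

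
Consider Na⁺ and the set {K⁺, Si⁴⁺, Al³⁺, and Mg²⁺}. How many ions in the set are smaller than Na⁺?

3

Tabulating Z and e⁻: Si⁴⁺: 10 e⁻, Z=14, Al³⁺: 10 e⁻, Z=13, Mg²⁺: 10 e⁻, Z=12, Na⁺: 10 e⁻, Z=11, K⁺: 18 e⁻, Z=19. Si⁴⁺ < Al³⁺ (isoelectronic, higher Z=14 is smaller); Al³⁺ < Mg²⁺ (both 10 e⁻, Z=13>12); Mg²⁺ < Na⁺ (isoelectronic, higher Z=12 is smaller); Na⁺ < K⁺ (same group, period 3 vs 4).
Placing each against Na⁺: smaller — Si⁴⁺, Al³⁺, Mg²⁺; larger — K⁺. So 3 are smaller.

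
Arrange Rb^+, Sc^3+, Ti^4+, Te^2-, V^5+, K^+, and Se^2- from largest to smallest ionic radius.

Te^2- > Se^2- > Rb^+ > K^+ > Sc^3+ > Ti^4+ > V^5+

Tabulating Z and e⁻: V^5+ has 18 e⁻ (Z=23), Ti^4+ has 18 e⁻ (Z=22), Sc^3+ has 18 e⁻ (Z=21), K^+ has 18 e⁻ (Z=19), Rb^+ has 36 e⁻ (Z=37), Se^2- has 36 e⁻ (Z=34), Te^2- has 54 e⁻ (Z=52). V^5+ < Ti^4+ (both 18 e⁻, Z=23>22); Ti^4+ < Sc^3+ (isoelectronic, higher Z=22 is smaller); Sc^3+ < K^+ (both 18 e⁻, Z=21>19); K^+ < Rb^+ (same group, period 4 vs 5); Rb^+ < Se^2- (both 36 e⁻, Z=37>34); Se^2- < Te^2- (same group, period 4 vs 5).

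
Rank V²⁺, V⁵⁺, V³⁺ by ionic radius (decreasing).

V²⁺ > V³⁺ > V⁵⁺

Same element, different charge: the more highly charged cation has fewer electrons and a greater effective nuclear charge per electron, making V⁵⁺ the smallest.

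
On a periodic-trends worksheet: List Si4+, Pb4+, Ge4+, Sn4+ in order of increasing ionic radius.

Si4+ < Ge4+ < Sn4+ < Pb4+

Same group, same charge. Going down the group adds an extra shell of electrons, so the ion gets larger: Si4+ is highest in the group and smallest.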